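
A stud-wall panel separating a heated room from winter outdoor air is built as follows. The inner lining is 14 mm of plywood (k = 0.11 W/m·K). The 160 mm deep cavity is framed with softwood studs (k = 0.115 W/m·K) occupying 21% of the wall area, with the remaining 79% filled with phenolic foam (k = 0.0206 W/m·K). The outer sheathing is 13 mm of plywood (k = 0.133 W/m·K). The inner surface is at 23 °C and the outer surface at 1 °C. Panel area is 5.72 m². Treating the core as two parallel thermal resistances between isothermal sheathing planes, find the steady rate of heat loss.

Sheathing layers in series; stud and cavity paths in parallel between them.
R_inner = 0.014/(0.11×5.72) = 0.02225 K/W
R_stud  = 0.16/(0.115×0.21×5.72) = 1.158 K/W
R_cav   = 0.16/(0.0206×0.79×5.72) = 1.719 K/W
1/R_core = 1/R_stud + 1/R_cav → R_core = 0.692 K/W
R_outer = 0.013/(0.133×5.72) = 0.01709 K/W
R_total = 0.7313 K/W
Q = ΔT/R_total = 22/0.7313

Q ≈ 30.1 W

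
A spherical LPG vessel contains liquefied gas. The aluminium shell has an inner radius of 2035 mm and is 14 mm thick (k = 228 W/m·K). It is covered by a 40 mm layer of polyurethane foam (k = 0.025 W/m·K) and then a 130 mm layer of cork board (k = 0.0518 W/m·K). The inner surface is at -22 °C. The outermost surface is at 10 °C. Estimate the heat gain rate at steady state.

Spherical conduction: R = (1/r_in − 1/r_out)/(4πk) per layer; series-sum.
R_aluminium shell = (1/2.035 − 1/2.049)/(4π×228) = 1.172×10^-6 K/W
R_polyurethane foam = (1/2.049 − 1/2.089)/(4π×0.025) = 0.02975 K/W
R_cork board = (1/2.089 − 1/2.219)/(4π×0.0518) = 0.04308 K/W
R_total = 0.07283 K/W
Q = ΔT/R_total = 32/0.07283

Q ≈ 439 W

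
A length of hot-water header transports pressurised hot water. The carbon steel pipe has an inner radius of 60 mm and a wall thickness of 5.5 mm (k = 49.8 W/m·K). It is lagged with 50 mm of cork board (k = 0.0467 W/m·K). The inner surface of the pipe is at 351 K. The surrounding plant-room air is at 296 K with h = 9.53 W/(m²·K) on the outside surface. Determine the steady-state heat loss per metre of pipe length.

q′ ≈ 26.5 W/m

Per-layer cylindrical resistances, series-summed:
R_carbon steel pipe wall = ln(65.5/60)/(2π×49.8×1) = 2.803×10^-4 K/W
R_cork board = ln(115.5/65.5)/(2π×0.0467×1) = 1.933 K/W
R_outer film = 1/(h_o·2πr_oL) = 1/(9.53×2π×0.1155×1) = 0.1446 K/W
R_total = 2.078 K/W
Q = ΔT/R_total = 55/2.078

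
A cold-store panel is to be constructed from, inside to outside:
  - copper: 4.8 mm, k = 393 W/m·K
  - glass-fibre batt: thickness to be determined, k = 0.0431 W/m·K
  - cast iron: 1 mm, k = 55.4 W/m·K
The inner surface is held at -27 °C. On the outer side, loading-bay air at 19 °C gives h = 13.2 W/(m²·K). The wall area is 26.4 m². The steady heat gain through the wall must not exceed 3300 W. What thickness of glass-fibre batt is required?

Thermal resistances in series:
R_copper = L/(kA) = 0.0048/(393×26.4) = 4.626×10^-7 K/W
R_cast iron = L/(kA) = 0.001/(55.4×26.4) = 6.837×10^-7 K/W
R_outer film = 1/(h_o·A) = 1/(13.2×26.4) = 0.00287 K/W
Sum of the known resistances R_other = 0.002871 K/W
Required total resistance R_tot = ΔT/Q_allow = 46/3300 = 0.01394 K/W
R_glass-fibre batt = R_tot − R_other = 0.01107 K/W
L = R·k·A = 0.01107×0.0431×26.4

L ≈ 12.6 mm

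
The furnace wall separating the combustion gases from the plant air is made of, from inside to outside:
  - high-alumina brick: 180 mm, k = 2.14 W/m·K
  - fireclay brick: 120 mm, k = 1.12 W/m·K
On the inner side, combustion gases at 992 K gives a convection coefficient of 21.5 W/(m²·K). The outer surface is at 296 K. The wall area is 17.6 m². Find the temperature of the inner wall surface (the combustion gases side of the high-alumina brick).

Treating each layer as a thermal resistance in series:
R_inner film = 1/(h_i·A) = 1/(21.5×17.6) = 0.002643 K/W
R_high-alumina brick = L/(kA) = 0.18/(2.14×17.6) = 0.004779 K/W
R_fireclay brick = L/(kA) = 0.12/(1.12×17.6) = 0.006088 K/W
R_total = 0.01351 K/W;  Q = ΔT/R_total = 696/0.01351 = 51520 W
T_interface = T_inner − Q·ΣR(inner→interface) = 992 − 51500×0.002643

T ≈ 856 K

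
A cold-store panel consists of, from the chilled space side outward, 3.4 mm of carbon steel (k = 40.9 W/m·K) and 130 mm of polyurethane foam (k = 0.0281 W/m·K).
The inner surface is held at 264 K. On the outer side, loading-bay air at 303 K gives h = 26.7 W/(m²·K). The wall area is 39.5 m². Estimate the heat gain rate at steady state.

Thermal resistances in series:
R_carbon steel = L/(kA) = 0.0034/(40.9×39.5) = 2.105×10^-6 K/W
R_polyurethane foam = L/(kA) = 0.13/(0.0281×39.5) = 0.1171 K/W
R_outer film = 1/(h_o·A) = 1/(26.7×39.5) = 9.482×10^-4 K/W
R_total = 0.1181 K/W
Q = ΔT / R_total = 39 / 0.1181

Q ≈ 330 W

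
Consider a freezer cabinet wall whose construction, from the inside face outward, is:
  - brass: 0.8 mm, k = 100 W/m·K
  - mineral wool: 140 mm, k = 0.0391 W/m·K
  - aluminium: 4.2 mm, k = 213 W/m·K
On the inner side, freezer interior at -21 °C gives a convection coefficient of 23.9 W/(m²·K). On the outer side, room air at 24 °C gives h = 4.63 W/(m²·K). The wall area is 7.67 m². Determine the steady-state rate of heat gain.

Q ≈ 89.9 W

Treating each layer as a thermal resistance in series:
R_inner film = 1/(h_i·A) = 1/(23.9×7.67) = 0.005455 K/W
R_brass = L/(kA) = 0.0008/(100×7.67) = 1.043×10^-6 K/W
R_mineral wool = L/(kA) = 0.14/(0.0391×7.67) = 0.4668 K/W
R_aluminium = L/(kA) = 0.0042/(213×7.67) = 2.571×10^-6 K/W
R_outer film = 1/(h_o·A) = 1/(4.63×7.67) = 0.02816 K/W
R_total = 0.5004 K/W
Q = ΔT / R_total = 45 / 0.5004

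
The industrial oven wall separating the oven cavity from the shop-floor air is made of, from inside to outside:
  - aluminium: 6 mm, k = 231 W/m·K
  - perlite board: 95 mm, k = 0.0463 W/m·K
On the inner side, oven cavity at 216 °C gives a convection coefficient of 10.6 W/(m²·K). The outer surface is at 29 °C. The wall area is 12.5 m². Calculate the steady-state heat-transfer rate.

Q ≈ 1090 W

Using the resistance-network approach (series):
R_inner film = 1/(h_i·A) = 1/(10.6×12.5) = 0.007547 K/W
R_aluminium = L/(kA) = 0.006/(231×12.5) = 2.078×10^-6 K/W
R_perlite board = L/(kA) = 0.095/(0.0463×12.5) = 0.1641 K/W
R_total = 0.1717 K/W
Q = ΔT / R_total = 187 / 0.1717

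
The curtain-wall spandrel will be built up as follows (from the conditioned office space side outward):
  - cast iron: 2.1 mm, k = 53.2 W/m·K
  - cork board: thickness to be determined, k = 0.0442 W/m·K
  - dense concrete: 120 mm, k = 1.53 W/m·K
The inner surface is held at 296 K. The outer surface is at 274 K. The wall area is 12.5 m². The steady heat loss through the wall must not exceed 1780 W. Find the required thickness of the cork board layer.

Series thermal resistances:
R_cast iron = L/(kA) = 0.0021/(53.2×12.5) = 3.158×10^-6 K/W
R_dense concrete = L/(kA) = 0.12/(1.53×12.5) = 0.006275 K/W
Sum of the known resistances R_other = 0.006278 K/W
Required total resistance R_tot = ΔT/Q_allow = 22/1780 = 0.01236 K/W
R_cork board = R_tot − R_other = 0.006082 K/W
L = R·k·A = 0.006082×0.0442×12.5

L ≈ 3.36 mm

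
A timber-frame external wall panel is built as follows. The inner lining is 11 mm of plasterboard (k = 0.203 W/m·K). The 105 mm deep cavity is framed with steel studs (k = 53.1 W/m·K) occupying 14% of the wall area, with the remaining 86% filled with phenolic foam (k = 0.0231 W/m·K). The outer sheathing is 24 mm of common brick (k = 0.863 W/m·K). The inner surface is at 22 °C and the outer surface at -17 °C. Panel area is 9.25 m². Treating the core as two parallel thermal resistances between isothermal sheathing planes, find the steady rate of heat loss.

Sheathing layers in series; stud and cavity paths in parallel between them.
R_inner = 0.011/(0.203×9.25) = 0.005858 K/W
R_stud  = 0.105/(53.1×0.14×9.25) = 0.001527 K/W
R_cav   = 0.105/(0.0231×0.86×9.25) = 0.5714 K/W
1/R_core = 1/R_stud + 1/R_cav → R_core = 0.001523 K/W
R_outer = 0.024/(0.863×9.25) = 0.003006 K/W
R_total = 0.01039 K/W
Q = ΔT/R_total = 39/0.01039

Q ≈ 3750 W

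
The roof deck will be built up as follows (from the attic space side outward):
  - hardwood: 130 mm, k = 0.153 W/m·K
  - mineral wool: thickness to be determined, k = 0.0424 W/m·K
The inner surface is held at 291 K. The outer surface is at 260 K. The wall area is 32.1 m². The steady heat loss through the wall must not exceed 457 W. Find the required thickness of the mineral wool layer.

Treating each layer as a thermal resistance in series:
R_hardwood = L/(kA) = 0.13/(0.153×32.1) = 0.02647 K/W
Sum of the known resistances R_other = 0.02647 K/W
Required total resistance R_tot = ΔT/Q_allow = 31/457 = 0.06783 K/W
R_mineral wool = R_tot − R_other = 0.04136 K/W
L = R·k·A = 0.04136×0.0424×32.1

L ≈ 56.3 mm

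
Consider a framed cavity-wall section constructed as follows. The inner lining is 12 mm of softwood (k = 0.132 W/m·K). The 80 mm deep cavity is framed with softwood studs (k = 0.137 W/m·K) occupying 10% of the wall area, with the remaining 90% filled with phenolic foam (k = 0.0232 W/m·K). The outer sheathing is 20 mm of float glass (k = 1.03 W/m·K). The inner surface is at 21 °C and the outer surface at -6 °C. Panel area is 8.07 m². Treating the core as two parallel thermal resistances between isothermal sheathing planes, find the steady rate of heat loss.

Q ≈ 89.9 W

Sheathing layers in series; stud and cavity paths in parallel between them.
R_inner = 0.012/(0.132×8.07) = 0.01127 K/W
R_stud  = 0.08/(0.137×0.1×8.07) = 0.7236 K/W
R_cav   = 0.08/(0.0232×0.9×8.07) = 0.4748 K/W
1/R_core = 1/R_stud + 1/R_cav → R_core = 0.2867 K/W
R_outer = 0.02/(1.03×8.07) = 0.002406 K/W
R_total = 0.3003 K/W
Q = ΔT/R_total = 27/0.3003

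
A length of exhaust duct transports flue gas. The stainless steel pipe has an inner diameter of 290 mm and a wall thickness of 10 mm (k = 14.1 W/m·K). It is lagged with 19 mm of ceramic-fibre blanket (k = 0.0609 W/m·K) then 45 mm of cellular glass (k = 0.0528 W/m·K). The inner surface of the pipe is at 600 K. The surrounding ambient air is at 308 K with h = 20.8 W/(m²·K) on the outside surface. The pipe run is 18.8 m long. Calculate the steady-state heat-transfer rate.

Q ≈ 5320 W

Treating each annulus and film as a series resistance:
R_stainless steel pipe wall = ln(155/145)/(2π×14.1×18.8) = 4.004×10^-5 K/W
R_ceramic-fibre blanket = ln(174/155)/(2π×0.0609×18.8) = 0.01607 K/W
R_cellular glass = ln(219/174)/(2π×0.0528×18.8) = 0.03688 K/W
R_outer film = 1/(h_o·2πr_oL) = 1/(20.8×2π×0.219×18.8) = 0.001858 K/W
R_total = 0.05485 K/W
Q = ΔT/R_total = 292/0.05485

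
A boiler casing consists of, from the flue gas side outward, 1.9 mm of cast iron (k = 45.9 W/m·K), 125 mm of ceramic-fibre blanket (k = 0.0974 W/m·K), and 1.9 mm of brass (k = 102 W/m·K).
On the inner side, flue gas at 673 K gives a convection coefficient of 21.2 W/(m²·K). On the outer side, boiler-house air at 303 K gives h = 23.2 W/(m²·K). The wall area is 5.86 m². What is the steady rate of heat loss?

Thermal resistances in series:
R_inner film = 1/(h_i·A) = 1/(21.2×5.86) = 0.008049 K/W
R_cast iron = L/(kA) = 0.0019/(45.9×5.86) = 7.064×10^-6 K/W
R_ceramic-fibre blanket = L/(kA) = 0.125/(0.0974×5.86) = 0.219 K/W
R_brass = L/(kA) = 0.0019/(102×5.86) = 3.179×10^-6 K/W
R_outer film = 1/(h_o·A) = 1/(23.2×5.86) = 0.007356 K/W
R_total = 0.2344 K/W
Q = ΔT / R_total = 370 / 0.2344

Q ≈ 1580 W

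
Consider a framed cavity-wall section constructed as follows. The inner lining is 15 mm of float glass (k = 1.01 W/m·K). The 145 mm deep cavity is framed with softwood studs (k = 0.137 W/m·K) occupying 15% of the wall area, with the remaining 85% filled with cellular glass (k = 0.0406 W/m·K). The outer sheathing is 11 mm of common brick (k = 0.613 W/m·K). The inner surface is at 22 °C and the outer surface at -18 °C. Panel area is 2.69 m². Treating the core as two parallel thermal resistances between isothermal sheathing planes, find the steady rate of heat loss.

Sheathing layers in series; stud and cavity paths in parallel between them.
R_inner = 0.015/(1.01×2.69) = 0.005521 K/W
R_stud  = 0.145/(0.137×0.15×2.69) = 2.623 K/W
R_cav   = 0.145/(0.0406×0.85×2.69) = 1.562 K/W
1/R_core = 1/R_stud + 1/R_cav → R_core = 0.979 K/W
R_outer = 0.011/(0.613×2.69) = 0.006671 K/W
R_total = 0.9912 K/W
Q = ΔT/R_total = 40/0.9912

Q ≈ 40.4 W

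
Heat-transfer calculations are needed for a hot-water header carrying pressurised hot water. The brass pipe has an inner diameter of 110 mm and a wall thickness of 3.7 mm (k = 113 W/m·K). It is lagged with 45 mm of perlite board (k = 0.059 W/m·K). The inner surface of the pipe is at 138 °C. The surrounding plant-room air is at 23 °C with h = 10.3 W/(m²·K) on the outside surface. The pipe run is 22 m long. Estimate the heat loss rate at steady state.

Cylindrical conduction, so R = ln(r₂/r₁)/(2πkL) per layer, in series:
R_brass pipe wall = ln(58.7/55)/(2π×113×22) = 4.168×10^-6 K/W
R_perlite board = ln(103.7/58.7)/(2π×0.059×22) = 0.06978 K/W
R_outer film = 1/(h_o·2πr_oL) = 1/(10.3×2π×0.1037×22) = 0.006773 K/W
R_total = 0.07655 K/W
Q = ΔT/R_total = 115/0.07655

Q ≈ 1500 W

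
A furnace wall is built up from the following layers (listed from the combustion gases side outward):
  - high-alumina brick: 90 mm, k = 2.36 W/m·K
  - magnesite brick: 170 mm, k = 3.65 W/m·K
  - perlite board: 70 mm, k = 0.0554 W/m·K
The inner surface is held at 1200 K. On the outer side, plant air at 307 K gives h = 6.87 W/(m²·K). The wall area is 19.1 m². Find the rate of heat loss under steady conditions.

Model the wall as resistances in series:
R_high-alumina brick = L/(kA) = 0.09/(2.36×19.1) = 0.001997 K/W
R_magnesite brick = L/(kA) = 0.17/(3.65×19.1) = 0.002438 K/W
R_perlite board = L/(kA) = 0.07/(0.0554×19.1) = 0.06615 K/W
R_outer film = 1/(h_o·A) = 1/(6.87×19.1) = 0.007621 K/W
R_total = 0.07821 K/W
Q = ΔT / R_total = 893 / 0.07821

Q ≈ 11400 W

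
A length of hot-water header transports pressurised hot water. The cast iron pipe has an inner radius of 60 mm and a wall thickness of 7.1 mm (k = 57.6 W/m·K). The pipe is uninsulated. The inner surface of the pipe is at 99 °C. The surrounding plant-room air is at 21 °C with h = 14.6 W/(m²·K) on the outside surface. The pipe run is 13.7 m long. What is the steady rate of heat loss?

Q ≈ 6570 W

Radial resistances (cylindrical: R_cond = ln(r_o/r_i)/(2πkL), R_conv = 1/(h·2πrL)):
R_cast iron pipe wall = ln(67.1/60)/(2π×57.6×13.7) = 2.256×10^-5 K/W
R_outer film = 1/(h_o·2πr_oL) = 1/(14.6×2π×0.0671×13.7) = 0.01186 K/W
R_total = 0.01188 K/W
Q = ΔT/R_total = 78/0.01188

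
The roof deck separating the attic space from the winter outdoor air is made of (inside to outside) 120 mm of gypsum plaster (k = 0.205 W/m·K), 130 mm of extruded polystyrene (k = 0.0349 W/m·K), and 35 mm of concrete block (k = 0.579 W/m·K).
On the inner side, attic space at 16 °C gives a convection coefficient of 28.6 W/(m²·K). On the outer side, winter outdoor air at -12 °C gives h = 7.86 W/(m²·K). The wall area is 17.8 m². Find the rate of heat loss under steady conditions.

Using the resistance-network approach (series):
R_inner film = 1/(h_i·A) = 1/(28.6×17.8) = 0.001964 K/W
R_gypsum plaster = L/(kA) = 0.12/(0.205×17.8) = 0.03289 K/W
R_extruded polystyrene = L/(kA) = 0.13/(0.0349×17.8) = 0.2093 K/W
R_concrete block = L/(kA) = 0.035/(0.579×17.8) = 0.003396 K/W
R_outer film = 1/(h_o·A) = 1/(7.86×17.8) = 0.007148 K/W
R_total = 0.2547 K/W
Q = ΔT / R_total = 28 / 0.2547

Q ≈ 110 W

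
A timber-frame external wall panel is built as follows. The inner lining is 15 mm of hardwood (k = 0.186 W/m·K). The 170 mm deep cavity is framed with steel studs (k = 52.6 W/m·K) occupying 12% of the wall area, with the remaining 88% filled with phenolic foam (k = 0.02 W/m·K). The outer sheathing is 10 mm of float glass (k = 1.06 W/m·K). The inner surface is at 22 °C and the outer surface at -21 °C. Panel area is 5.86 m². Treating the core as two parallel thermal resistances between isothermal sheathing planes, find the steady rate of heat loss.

Sheathing layers in series; stud and cavity paths in parallel between them.
R_inner = 0.015/(0.186×5.86) = 0.01376 K/W
R_stud  = 0.17/(52.6×0.12×5.86) = 0.004596 K/W
R_cav   = 0.17/(0.02×0.88×5.86) = 1.648 K/W
1/R_core = 1/R_stud + 1/R_cav → R_core = 0.004583 K/W
R_outer = 0.01/(1.06×5.86) = 0.00161 K/W
R_total = 0.01996 K/W
Q = ΔT/R_total = 43/0.01996

Q ≈ 2150 W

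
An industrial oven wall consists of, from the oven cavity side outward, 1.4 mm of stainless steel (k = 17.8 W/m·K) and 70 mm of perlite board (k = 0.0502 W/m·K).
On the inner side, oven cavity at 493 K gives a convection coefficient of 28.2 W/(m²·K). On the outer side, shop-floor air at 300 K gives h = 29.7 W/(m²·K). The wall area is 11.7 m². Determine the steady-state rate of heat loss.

Q ≈ 1540 W

Series thermal resistances:
R_inner film = 1/(h_i·A) = 1/(28.2×11.7) = 0.003031 K/W
R_stainless steel = L/(kA) = 0.0014/(17.8×11.7) = 6.722×10^-6 K/W
R_perlite board = L/(kA) = 0.07/(0.0502×11.7) = 0.1192 K/W
R_outer film = 1/(h_o·A) = 1/(29.7×11.7) = 0.002878 K/W
R_total = 0.1251 K/W
Q = ΔT / R_total = 193 / 0.1251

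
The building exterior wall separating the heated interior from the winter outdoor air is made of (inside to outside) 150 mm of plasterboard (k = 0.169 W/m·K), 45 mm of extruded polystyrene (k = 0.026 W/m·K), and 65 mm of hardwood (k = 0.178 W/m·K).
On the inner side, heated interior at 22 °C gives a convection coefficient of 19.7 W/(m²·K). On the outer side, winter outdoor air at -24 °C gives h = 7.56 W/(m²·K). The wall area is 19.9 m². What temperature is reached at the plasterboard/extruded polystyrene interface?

T ≈ 8.37 °C

Model the wall as resistances in series:
R_inner film = 1/(h_i·A) = 1/(19.7×19.9) = 0.002551 K/W
R_plasterboard = L/(kA) = 0.15/(0.169×19.9) = 0.0446 K/W
R_extruded polystyrene = L/(kA) = 0.045/(0.026×19.9) = 0.08697 K/W
R_hardwood = L/(kA) = 0.065/(0.178×19.9) = 0.01835 K/W
R_outer film = 1/(h_o·A) = 1/(7.56×19.9) = 0.006647 K/W
R_total = 0.1591 K/W;  Q = ΔT/R_total = 46/0.1591 = 289.1 W
T_interface = T_inner − Q·ΣR(inner→interface) = 22 − 289×0.04715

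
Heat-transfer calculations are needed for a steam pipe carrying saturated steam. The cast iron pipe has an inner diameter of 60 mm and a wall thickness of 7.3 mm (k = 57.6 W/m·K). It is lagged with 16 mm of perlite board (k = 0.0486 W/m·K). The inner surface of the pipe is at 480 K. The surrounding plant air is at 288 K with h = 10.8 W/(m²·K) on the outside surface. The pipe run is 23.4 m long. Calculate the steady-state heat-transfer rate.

Q ≈ 3110 W

Per-layer cylindrical resistances, series-summed:
R_cast iron pipe wall = ln(37.3/30)/(2π×57.6×23.4) = 2.572×10^-5 K/W
R_perlite board = ln(53.3/37.3)/(2π×0.0486×23.4) = 0.04995 K/W
R_outer film = 1/(h_o·2πr_oL) = 1/(10.8×2π×0.0533×23.4) = 0.01182 K/W
R_total = 0.06179 K/W
Q = ΔT/R_total = 192/0.06179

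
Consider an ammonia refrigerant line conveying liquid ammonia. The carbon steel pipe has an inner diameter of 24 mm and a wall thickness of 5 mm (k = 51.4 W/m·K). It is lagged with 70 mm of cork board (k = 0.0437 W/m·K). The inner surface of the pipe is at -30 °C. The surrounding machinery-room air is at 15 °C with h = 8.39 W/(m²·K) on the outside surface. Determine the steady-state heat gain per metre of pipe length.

Radial resistances (cylindrical: R_cond = ln(r_o/r_i)/(2πkL), R_conv = 1/(h·2πrL)):
R_carbon steel pipe wall = ln(17/12)/(2π×51.4×1) = 0.001078 K/W
R_cork board = ln(87/17)/(2π×0.0437×1) = 5.946 K/W
R_outer film = 1/(h_o·2πr_oL) = 1/(8.39×2π×0.087×1) = 0.218 K/W
R_total = 6.165 K/W
Q = ΔT/R_total = 45/6.165

q′ ≈ 7.3 W/m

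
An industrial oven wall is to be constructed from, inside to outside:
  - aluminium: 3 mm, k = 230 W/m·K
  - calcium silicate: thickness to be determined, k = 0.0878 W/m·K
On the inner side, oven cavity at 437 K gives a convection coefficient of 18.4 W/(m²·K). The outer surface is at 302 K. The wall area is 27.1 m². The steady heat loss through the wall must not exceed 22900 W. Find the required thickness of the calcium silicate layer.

Treating each layer as a thermal resistance in series:
R_inner film = 1/(h_i·A) = 1/(18.4×27.1) = 0.002005 K/W
R_aluminium = L/(kA) = 0.003/(230×27.1) = 4.813×10^-7 K/W
Sum of the known resistances R_other = 0.002006 K/W
Required total resistance R_tot = ΔT/Q_allow = 135/22900 = 0.005895 K/W
R_calcium silicate = R_tot − R_other = 0.003889 K/W
L = R·k·A = 0.003889×0.0878×27.1

L ≈ 9.25 mm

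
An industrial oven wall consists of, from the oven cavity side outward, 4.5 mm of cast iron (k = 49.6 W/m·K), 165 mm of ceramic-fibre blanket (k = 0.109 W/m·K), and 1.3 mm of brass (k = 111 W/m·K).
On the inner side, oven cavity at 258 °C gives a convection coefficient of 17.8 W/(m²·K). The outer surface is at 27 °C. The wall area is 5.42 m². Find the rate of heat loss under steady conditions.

Q ≈ 797 W

Model the wall as resistances in series:
R_inner film = 1/(h_i·A) = 1/(17.8×5.42) = 0.01037 K/W
R_cast iron = L/(kA) = 0.0045/(49.6×5.42) = 1.674×10^-5 K/W
R_ceramic-fibre blanket = L/(kA) = 0.165/(0.109×5.42) = 0.2793 K/W
R_brass = L/(kA) = 0.0013/(111×5.42) = 2.161×10^-6 K/W
R_total = 0.2897 K/W
Q = ΔT / R_total = 231 / 0.2897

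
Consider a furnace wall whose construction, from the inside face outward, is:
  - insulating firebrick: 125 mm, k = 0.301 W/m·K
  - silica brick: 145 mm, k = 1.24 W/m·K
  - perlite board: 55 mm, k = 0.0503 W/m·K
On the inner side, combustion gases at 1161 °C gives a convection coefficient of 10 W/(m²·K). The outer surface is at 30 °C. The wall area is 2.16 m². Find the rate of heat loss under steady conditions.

Model the wall as resistances in series:
R_inner film = 1/(h_i·A) = 1/(10×2.16) = 0.0463 K/W
R_insulating firebrick = L/(kA) = 0.125/(0.301×2.16) = 0.1923 K/W
R_silica brick = L/(kA) = 0.145/(1.24×2.16) = 0.05414 K/W
R_perlite board = L/(kA) = 0.055/(0.0503×2.16) = 0.5062 K/W
R_total = 0.7989 K/W
Q = ΔT / R_total = 1131 / 0.7989

Q ≈ 1420 W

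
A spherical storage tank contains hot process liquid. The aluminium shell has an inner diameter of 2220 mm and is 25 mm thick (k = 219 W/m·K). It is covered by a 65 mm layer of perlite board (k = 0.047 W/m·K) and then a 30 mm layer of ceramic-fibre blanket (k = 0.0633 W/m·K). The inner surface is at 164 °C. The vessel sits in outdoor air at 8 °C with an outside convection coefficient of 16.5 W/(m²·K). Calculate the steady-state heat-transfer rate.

Each spherical layer contributes R = (1/r_i − 1/r_o)/(4πk):
R_aluminium shell = (1/1.11 − 1/1.135)/(4π×219) = 7.211×10^-6 K/W
R_perlite board = (1/1.135 − 1/1.2)/(4π×0.047) = 0.0808 K/W
R_ceramic-fibre blanket = (1/1.2 − 1/1.23)/(4π×0.0633) = 0.02555 K/W
R_outer film = 1/(h·4πr_o²) = 1/(16.5×4π×1.23²) = 0.003188 K/W
R_total = 0.1096 K/W
Q = ΔT/R_total = 156/0.1096

Q ≈ 1420 W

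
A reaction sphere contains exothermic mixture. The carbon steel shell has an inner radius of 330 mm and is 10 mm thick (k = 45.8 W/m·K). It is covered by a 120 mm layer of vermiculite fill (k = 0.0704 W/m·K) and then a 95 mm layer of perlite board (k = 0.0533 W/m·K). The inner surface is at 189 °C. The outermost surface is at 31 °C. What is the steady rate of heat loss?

Radial (spherical) resistances in series:
R_carbon steel shell = (1/0.33 − 1/0.34)/(4π×45.8) = 1.549×10^-4 K/W
R_vermiculite fill = (1/0.34 − 1/0.46)/(4π×0.0704) = 0.8673 K/W
R_perlite board = (1/0.46 − 1/0.555)/(4π×0.0533) = 0.5556 K/W
R_total = 1.423 K/W
Q = ΔT/R_total = 158/1.423

Q ≈ 111 W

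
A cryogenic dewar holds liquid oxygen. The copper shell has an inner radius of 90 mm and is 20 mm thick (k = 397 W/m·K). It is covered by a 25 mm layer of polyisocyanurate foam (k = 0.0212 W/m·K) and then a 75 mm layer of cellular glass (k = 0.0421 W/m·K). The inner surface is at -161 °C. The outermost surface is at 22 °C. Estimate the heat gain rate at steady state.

Radial (spherical) resistances in series:
R_copper shell = (1/0.09 − 1/0.11)/(4π×397) = 4.049×10^-4 K/W
R_polyisocyanurate foam = (1/0.11 − 1/0.135)/(4π×0.0212) = 6.319 K/W
R_cellular glass = (1/0.135 − 1/0.21)/(4π×0.0421) = 5.001 K/W
R_total = 11.32 K/W
Q = ΔT/R_total = 183/11.32

Q ≈ 16.2 W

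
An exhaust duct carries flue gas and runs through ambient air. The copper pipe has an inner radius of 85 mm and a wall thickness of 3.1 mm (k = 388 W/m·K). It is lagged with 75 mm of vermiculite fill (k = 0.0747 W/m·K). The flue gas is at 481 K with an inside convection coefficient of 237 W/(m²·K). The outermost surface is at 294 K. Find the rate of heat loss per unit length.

q′ ≈ 142 W/m

Cylindrical conduction, so R = ln(r₂/r₁)/(2πkL) per layer, in series:
R_inner film = 1/(h_i·2πr₁L) = 1/(237×2π×0.085×1) = 0.0079 K/W
R_copper pipe wall = ln(88.1/85)/(2π×388×1) = 1.469×10^-5 K/W
R_vermiculite fill = ln(163.1/88.1)/(2π×0.0747×1) = 1.312 K/W
R_total = 1.32 K/W
Q = ΔT/R_total = 187/1.32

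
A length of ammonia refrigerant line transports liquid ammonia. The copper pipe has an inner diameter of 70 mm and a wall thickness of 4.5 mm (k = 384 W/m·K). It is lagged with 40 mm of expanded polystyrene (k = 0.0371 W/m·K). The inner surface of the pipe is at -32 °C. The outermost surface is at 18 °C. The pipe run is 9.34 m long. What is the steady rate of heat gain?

Q ≈ 156 W

For a radial system each layer contributes R = ln(r_out/r_in)/(2πkL); films add R = 1/(hA).
R_copper pipe wall = ln(39.5/35)/(2π×384×9.34) = 5.367×10^-6 K/W
R_expanded polystyrene = ln(79.5/39.5)/(2π×0.0371×9.34) = 0.3213 K/W
R_total = 0.3213 K/W
Q = ΔT/R_total = 50/0.3213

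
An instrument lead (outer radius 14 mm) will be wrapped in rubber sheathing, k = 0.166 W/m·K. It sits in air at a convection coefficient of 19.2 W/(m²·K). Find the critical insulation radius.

For a cylinder r_cr = k/h = 0.166/19.2
r_cr = 8.65 mm; since the bare radius (14 mm) is above r_cr, any added insulation will reduce heat loss.

r_cr ≈ 8.65 mm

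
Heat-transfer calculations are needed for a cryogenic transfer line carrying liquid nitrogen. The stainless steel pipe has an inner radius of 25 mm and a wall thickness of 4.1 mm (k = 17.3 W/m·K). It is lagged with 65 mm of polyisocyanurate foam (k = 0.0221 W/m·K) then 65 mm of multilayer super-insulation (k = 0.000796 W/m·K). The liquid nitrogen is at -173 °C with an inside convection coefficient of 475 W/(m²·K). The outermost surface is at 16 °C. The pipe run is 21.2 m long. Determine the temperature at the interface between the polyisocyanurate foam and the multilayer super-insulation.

T ≈ -159 °C

Cylindrical conduction, so R = ln(r₂/r₁)/(2πkL) per layer, in series:
R_inner film = 1/(h_i·2πr₁L) = 1/(475×2π×0.025×21.2) = 6.322×10^-4 K/W
R_stainless steel pipe wall = ln(29.1/25)/(2π×17.3×21.2) = 6.59×10^-5 K/W
R_polyisocyanurate foam = ln(94.1/29.1)/(2π×0.0221×21.2) = 0.3987 K/W
R_multilayer super-insulation = ln(159.1/94.1)/(2π×0.000796×21.2) = 4.953 K/W
R_total = 5.352 K/W
Q = ΔT/R_total = 189/5.352
Q = 35.3 W
T_interface = T_inner + Q·ΣR(inner→interface) = -173 + 35.3×0.3994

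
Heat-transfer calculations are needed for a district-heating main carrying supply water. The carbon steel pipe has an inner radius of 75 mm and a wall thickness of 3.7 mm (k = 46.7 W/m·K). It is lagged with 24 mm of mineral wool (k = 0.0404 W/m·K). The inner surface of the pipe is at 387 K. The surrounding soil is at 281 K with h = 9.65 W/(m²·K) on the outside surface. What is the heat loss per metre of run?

Per-layer cylindrical resistances, series-summed:
R_carbon steel pipe wall = ln(78.7/75)/(2π×46.7×1) = 1.641×10^-4 K/W
R_mineral wool = ln(102.7/78.7)/(2π×0.0404×1) = 1.049 K/W
R_outer film = 1/(h_o·2πr_oL) = 1/(9.65×2π×0.1027×1) = 0.1606 K/W
R_total = 1.209 K/W
Q = ΔT/R_total = 106/1.209

q′ ≈ 87.7 W/m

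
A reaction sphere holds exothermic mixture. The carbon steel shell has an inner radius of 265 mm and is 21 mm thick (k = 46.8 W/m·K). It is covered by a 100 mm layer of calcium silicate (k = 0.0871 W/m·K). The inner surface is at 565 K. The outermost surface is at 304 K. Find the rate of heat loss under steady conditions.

Each spherical layer contributes R = (1/r_i − 1/r_o)/(4πk):
R_carbon steel shell = (1/0.265 − 1/0.286)/(4π×46.8) = 4.711×10^-4 K/W
R_calcium silicate = (1/0.286 − 1/0.386)/(4π×0.0871) = 0.8276 K/W
R_total = 0.8281 K/W
Q = ΔT/R_total = 261/0.8281

Q ≈ 315 W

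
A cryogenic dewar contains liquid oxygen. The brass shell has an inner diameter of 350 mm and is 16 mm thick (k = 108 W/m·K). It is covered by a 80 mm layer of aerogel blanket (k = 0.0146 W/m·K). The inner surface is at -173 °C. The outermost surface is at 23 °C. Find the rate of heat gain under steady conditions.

Radial (spherical) resistances in series:
R_brass shell = (1/0.175 − 1/0.191)/(4π×108) = 3.527×10^-4 K/W
R_aerogel blanket = (1/0.191 − 1/0.271)/(4π×0.0146) = 8.424 K/W
R_total = 8.424 K/W
Q = ΔT/R_total = 196/8.424

Q ≈ 23.3 W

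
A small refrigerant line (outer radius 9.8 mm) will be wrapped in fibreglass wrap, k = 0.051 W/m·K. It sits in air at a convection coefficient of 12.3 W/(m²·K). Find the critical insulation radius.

r_cr ≈ 4.15 mm

For a cylinder r_cr = k/h = 0.051/12.3
r_cr = 4.15 mm; since the bare radius (9.8 mm) is above r_cr, any added insulation will reduce heat loss.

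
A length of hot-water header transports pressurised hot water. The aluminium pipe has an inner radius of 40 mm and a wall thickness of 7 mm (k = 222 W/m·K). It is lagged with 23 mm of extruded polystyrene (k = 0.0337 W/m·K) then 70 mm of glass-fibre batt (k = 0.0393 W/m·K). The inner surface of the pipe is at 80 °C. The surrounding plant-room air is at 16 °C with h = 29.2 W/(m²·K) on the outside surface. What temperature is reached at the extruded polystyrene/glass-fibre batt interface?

Per-layer cylindrical resistances, series-summed:
R_aluminium pipe wall = ln(47/40)/(2π×222×1) = 1.156×10^-4 K/W
R_extruded polystyrene = ln(70/47)/(2π×0.0337×1) = 1.881 K/W
R_glass-fibre batt = ln(140/70)/(2π×0.0393×1) = 2.807 K/W
R_outer film = 1/(h_o·2πr_oL) = 1/(29.2×2π×0.14×1) = 0.03893 K/W
R_total = 4.727 K/W
Q = ΔT/R_total = 64/4.727
Q = 13.5 W/m
T_interface = T_inner − Q·ΣR(inner→interface) = 80 − 13.5×1.881

T ≈ 54.5 °C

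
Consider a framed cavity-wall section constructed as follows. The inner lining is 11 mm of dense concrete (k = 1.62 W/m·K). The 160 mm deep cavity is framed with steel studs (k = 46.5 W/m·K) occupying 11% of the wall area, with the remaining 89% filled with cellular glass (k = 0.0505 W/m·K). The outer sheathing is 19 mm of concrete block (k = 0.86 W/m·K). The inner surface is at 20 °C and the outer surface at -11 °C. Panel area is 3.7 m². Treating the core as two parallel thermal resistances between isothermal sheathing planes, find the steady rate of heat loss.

Sheathing layers in series; stud and cavity paths in parallel between them.
R_inner = 0.011/(1.62×3.7) = 0.001835 K/W
R_stud  = 0.16/(46.5×0.11×3.7) = 0.008454 K/W
R_cav   = 0.16/(0.0505×0.89×3.7) = 0.9621 K/W
1/R_core = 1/R_stud + 1/R_cav → R_core = 0.008381 K/W
R_outer = 0.019/(0.86×3.7) = 0.005971 K/W
R_total = 0.01619 K/W
Q = ΔT/R_total = 31/0.01619

Q ≈ 1920 W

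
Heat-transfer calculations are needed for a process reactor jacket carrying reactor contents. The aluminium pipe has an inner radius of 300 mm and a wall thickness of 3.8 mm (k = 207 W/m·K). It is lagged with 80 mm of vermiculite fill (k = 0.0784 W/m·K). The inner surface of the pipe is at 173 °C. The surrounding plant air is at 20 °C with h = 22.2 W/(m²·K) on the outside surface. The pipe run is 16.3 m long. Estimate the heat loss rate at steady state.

For a radial system each layer contributes R = ln(r_out/r_in)/(2πkL); films add R = 1/(hA).
R_aluminium pipe wall = ln(303.8/300)/(2π×207×16.3) = 5.937×10^-7 K/W
R_vermiculite fill = ln(383.8/303.8)/(2π×0.0784×16.3) = 0.02911 K/W
R_outer film = 1/(h_o·2πr_oL) = 1/(22.2×2π×0.3838×16.3) = 0.001146 K/W
R_total = 0.03026 K/W
Q = ΔT/R_total = 153/0.03026

Q ≈ 5060 W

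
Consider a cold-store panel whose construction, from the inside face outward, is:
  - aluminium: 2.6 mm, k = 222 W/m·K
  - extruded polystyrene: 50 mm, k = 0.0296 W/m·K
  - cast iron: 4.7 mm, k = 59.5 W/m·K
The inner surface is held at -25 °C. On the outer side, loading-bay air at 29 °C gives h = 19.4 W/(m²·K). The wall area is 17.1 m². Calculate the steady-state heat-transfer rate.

Using the resistance-network approach (series):
R_aluminium = L/(kA) = 0.0026/(222×17.1) = 6.849×10^-7 K/W
R_extruded polystyrene = L/(kA) = 0.05/(0.0296×17.1) = 0.09878 K/W
R_cast iron = L/(kA) = 0.0047/(59.5×17.1) = 4.619×10^-6 K/W
R_outer film = 1/(h_o·A) = 1/(19.4×17.1) = 0.003014 K/W
R_total = 0.1018 K/W
Q = ΔT / R_total = 54 / 0.1018

Q ≈ 530 W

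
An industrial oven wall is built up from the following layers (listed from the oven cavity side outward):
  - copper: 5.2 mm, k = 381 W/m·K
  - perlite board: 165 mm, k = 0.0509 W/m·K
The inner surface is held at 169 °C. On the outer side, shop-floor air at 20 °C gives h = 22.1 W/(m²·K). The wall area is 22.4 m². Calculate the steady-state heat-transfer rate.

Q ≈ 1020 W

Using the resistance-network approach (series):
R_copper = L/(kA) = 0.0052/(381×22.4) = 6.093×10^-7 K/W
R_perlite board = L/(kA) = 0.165/(0.0509×22.4) = 0.1447 K/W
R_outer film = 1/(h_o·A) = 1/(22.1×22.4) = 0.00202 K/W
R_total = 0.1467 K/W
Q = ΔT / R_total = 149 / 0.1467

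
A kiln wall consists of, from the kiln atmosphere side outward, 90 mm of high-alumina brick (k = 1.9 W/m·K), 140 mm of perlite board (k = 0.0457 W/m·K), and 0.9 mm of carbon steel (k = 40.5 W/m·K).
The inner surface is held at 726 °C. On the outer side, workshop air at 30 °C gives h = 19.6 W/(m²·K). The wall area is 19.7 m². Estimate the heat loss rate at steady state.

Q ≈ 4340 W

Using the resistance-network approach (series):
R_high-alumina brick = L/(kA) = 0.09/(1.9×19.7) = 0.002404 K/W
R_perlite board = L/(kA) = 0.14/(0.0457×19.7) = 0.1555 K/W
R_carbon steel = L/(kA) = 0.0009/(40.5×19.7) = 1.128×10^-6 K/W
R_outer film = 1/(h_o·A) = 1/(19.6×19.7) = 0.00259 K/W
R_total = 0.1605 K/W
Q = ΔT / R_total = 696 / 0.1605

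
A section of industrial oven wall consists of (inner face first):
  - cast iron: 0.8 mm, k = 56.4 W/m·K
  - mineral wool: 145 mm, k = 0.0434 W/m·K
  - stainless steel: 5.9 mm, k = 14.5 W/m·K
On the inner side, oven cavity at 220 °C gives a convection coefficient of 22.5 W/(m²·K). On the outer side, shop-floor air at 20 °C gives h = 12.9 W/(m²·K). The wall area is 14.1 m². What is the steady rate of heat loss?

Treating each layer as a thermal resistance in series:
R_inner film = 1/(h_i·A) = 1/(22.5×14.1) = 0.003152 K/W
R_cast iron = L/(kA) = 0.0008/(56.4×14.1) = 1.006×10^-6 K/W
R_mineral wool = L/(kA) = 0.145/(0.0434×14.1) = 0.237 K/W
R_stainless steel = L/(kA) = 0.0059/(14.5×14.1) = 2.886×10^-5 K/W
R_outer film = 1/(h_o·A) = 1/(12.9×14.1) = 0.005498 K/W
R_total = 0.2456 K/W
Q = ΔT / R_total = 200 / 0.2456

Q ≈ 814 W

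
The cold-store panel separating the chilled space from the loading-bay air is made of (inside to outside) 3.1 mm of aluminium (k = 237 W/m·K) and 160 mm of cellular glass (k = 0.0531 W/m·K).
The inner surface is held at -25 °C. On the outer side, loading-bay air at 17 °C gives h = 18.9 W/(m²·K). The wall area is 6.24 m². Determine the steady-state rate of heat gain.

Q ≈ 85.5 W

Model the wall as resistances in series:
R_aluminium = L/(kA) = 0.0031/(237×6.24) = 2.096×10^-6 K/W
R_cellular glass = L/(kA) = 0.16/(0.0531×6.24) = 0.4829 K/W
R_outer film = 1/(h_o·A) = 1/(18.9×6.24) = 0.008479 K/W
R_total = 0.4914 K/W
Q = ΔT / R_total = 42 / 0.4914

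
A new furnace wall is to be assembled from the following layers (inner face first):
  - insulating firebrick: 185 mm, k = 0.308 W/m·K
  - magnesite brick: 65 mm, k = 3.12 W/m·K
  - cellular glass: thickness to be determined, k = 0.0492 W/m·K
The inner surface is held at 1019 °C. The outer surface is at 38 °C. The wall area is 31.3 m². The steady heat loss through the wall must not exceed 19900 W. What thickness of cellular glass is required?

L ≈ 45.3 mm

Thermal resistances in series:
R_insulating firebrick = L/(kA) = 0.185/(0.308×31.3) = 0.01919 K/W
R_magnesite brick = L/(kA) = 0.065/(3.12×31.3) = 6.656×10^-4 K/W
Sum of the known resistances R_other = 0.01986 K/W
Required total resistance R_tot = ΔT/Q_allow = 981/19900 = 0.0493 K/W
R_cellular glass = R_tot − R_other = 0.02944 K/W
L = R·k·A = 0.02944×0.0492×31.3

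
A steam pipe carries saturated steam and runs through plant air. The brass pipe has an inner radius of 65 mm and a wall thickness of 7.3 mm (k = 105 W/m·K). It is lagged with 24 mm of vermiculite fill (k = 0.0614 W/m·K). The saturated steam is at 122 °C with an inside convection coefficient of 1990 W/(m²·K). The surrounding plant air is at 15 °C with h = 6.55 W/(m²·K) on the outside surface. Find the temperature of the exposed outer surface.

T ≈ 42.1 °C

For a radial system each layer contributes R = ln(r_out/r_in)/(2πkL); films add R = 1/(hA).
R_inner film = 1/(h_i·2πr₁L) = 1/(1990×2π×0.065×1) = 0.00123 K/W
R_brass pipe wall = ln(72.3/65)/(2π×105×1) = 1.613×10^-4 K/W
R_vermiculite fill = ln(96.3/72.3)/(2π×0.0614×1) = 0.743 K/W
R_outer film = 1/(h_o·2πr_oL) = 1/(6.55×2π×0.0963×1) = 0.2523 K/W
R_total = 0.9967 K/W
Q = ΔT/R_total = 107/0.9967
Q = 107 W/m
T_interface = T_inner − Q·ΣR(inner→interface) = 122 − 107×0.7444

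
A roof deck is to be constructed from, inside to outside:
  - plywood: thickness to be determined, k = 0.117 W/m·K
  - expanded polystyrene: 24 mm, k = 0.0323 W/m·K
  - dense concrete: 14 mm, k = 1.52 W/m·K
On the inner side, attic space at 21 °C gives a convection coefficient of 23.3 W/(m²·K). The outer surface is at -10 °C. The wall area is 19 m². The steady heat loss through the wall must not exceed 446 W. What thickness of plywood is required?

Treating each layer as a thermal resistance in series:
R_inner film = 1/(h_i·A) = 1/(23.3×19) = 0.002259 K/W
R_expanded polystyrene = L/(kA) = 0.024/(0.0323×19) = 0.03911 K/W
R_dense concrete = L/(kA) = 0.014/(1.52×19) = 4.848×10^-4 K/W
Sum of the known resistances R_other = 0.04185 K/W
Required total resistance R_tot = ΔT/Q_allow = 31/446 = 0.06951 K/W
R_plywood = R_tot − R_other = 0.02766 K/W
L = R·k·A = 0.02766×0.117×19

L ≈ 61.5 mm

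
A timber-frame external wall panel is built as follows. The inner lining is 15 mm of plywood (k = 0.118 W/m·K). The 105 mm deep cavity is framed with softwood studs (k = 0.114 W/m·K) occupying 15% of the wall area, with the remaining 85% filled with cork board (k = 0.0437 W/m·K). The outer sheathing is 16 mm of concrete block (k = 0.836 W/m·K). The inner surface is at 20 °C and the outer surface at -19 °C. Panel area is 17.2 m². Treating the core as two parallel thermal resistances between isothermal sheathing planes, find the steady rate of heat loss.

Q ≈ 322 W

Sheathing layers in series; stud and cavity paths in parallel between them.
R_inner = 0.015/(0.118×17.2) = 0.007391 K/W
R_stud  = 0.105/(0.114×0.15×17.2) = 0.357 K/W
R_cav   = 0.105/(0.0437×0.85×17.2) = 0.1643 K/W
1/R_core = 1/R_stud + 1/R_cav → R_core = 0.1125 K/W
R_outer = 0.016/(0.836×17.2) = 0.001113 K/W
R_total = 0.121 K/W
Q = ΔT/R_total = 39/0.121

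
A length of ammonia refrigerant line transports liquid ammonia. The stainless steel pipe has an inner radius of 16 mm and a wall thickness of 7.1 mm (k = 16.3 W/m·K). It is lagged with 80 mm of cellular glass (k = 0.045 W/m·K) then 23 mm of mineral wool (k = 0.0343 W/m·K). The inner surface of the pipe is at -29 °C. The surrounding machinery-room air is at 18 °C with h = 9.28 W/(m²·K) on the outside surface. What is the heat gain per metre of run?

Treating each annulus and film as a series resistance:
R_stainless steel pipe wall = ln(23.1/16)/(2π×16.3×1) = 0.003586 K/W
R_cellular glass = ln(103.1/23.1)/(2π×0.045×1) = 5.291 K/W
R_mineral wool = ln(126.1/103.1)/(2π×0.0343×1) = 0.9344 K/W
R_outer film = 1/(h_o·2πr_oL) = 1/(9.28×2π×0.1261×1) = 0.136 K/W
R_total = 6.365 K/W
Q = ΔT/R_total = 47/6.365

q′ ≈ 7.38 W/m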